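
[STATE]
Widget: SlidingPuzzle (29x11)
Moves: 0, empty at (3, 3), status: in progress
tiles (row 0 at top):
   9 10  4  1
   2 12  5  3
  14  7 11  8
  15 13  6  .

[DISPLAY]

┌────┬────┬────┬────┐        
│  9 │ 10 │  4 │  1 │        
├────┼────┼────┼────┤        
│  2 │ 12 │  5 │  3 │        
├────┼────┼────┼────┤        
│ 14 │  7 │ 11 │  8 │        
├────┼────┼────┼────┤        
│ 15 │ 13 │  6 │    │        
└────┴────┴────┴────┘        
Moves: 0                     
                             


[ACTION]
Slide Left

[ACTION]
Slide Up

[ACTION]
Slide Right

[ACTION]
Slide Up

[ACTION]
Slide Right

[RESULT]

┌────┬────┬────┬────┐        
│  9 │ 10 │  4 │  1 │        
├────┼────┼────┼────┤        
│  2 │ 12 │  5 │  3 │        
├────┼────┼────┼────┤        
│ 14 │  7 │ 11 │  8 │        
├────┼────┼────┼────┤        
│ 15 │    │ 13 │  6 │        
└────┴────┴────┴────┘        
Moves: 2                     
                             


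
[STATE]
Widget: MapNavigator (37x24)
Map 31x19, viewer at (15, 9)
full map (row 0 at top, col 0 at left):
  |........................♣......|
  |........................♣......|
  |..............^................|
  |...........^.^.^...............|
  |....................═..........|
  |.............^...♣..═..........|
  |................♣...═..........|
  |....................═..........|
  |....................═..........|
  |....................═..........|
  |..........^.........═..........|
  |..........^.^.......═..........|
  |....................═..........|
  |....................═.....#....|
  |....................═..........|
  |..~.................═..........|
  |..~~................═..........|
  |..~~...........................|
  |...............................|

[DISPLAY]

                                     
                                     
                                     
   ........................♣......   
   ........................♣......   
   ..............^................   
   ...........^.^.^...............   
   ....................═..........   
   .............^...♣..═..........   
   ................♣...═..........   
   ....................═..........   
   ....................═..........   
   ...............@....═..........   
   ..........^.........═..........   
   ..........^.^.......═..........   
   ....................═..........   
   ....................═.....#....   
   ....................═..........   
   ..~.................═..........   
   ..~~................═..........   
   ..~~...........................   
   ...............................   
                                     
                                     


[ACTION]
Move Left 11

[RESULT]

                                     
                                     
                                     
              .......................
              .......................
              ..............^........
              ...........^.^.^.......
              ....................═..
              .............^...♣..═..
              ................♣...═..
              ....................═..
              ....................═..
              ....@...............═..
              ..........^.........═..
              ..........^.^.......═..
              ....................═..
              ....................═..
              ....................═..
              ..~.................═..
              ..~~................═..
              ..~~...................
              .......................
                                     
                                     


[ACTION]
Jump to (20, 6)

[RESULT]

                                     
                                     
                                     
                                     
                                     
                                     
......................♣......        
......................♣......        
............^................        
.........^.^.^...............        
..................═..........        
...........^...♣..═..........        
..............♣...@..........        
..................═..........        
..................═..........        
..................═..........        
........^.........═..........        
........^.^.......═..........        
..................═..........        
..................═.....#....        
..................═..........        
~.................═..........        
~~................═..........        
~~...........................        


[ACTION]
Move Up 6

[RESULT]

                                     
                                     
                                     
                                     
                                     
                                     
                                     
                                     
                                     
                                     
                                     
                                     
..................@...♣......        
......................♣......        
............^................        
.........^.^.^...............        
..................═..........        
...........^...♣..═..........        
..............♣...═..........        
..................═..........        
..................═..........        
..................═..........        
........^.........═..........        
........^.^.......═..........        


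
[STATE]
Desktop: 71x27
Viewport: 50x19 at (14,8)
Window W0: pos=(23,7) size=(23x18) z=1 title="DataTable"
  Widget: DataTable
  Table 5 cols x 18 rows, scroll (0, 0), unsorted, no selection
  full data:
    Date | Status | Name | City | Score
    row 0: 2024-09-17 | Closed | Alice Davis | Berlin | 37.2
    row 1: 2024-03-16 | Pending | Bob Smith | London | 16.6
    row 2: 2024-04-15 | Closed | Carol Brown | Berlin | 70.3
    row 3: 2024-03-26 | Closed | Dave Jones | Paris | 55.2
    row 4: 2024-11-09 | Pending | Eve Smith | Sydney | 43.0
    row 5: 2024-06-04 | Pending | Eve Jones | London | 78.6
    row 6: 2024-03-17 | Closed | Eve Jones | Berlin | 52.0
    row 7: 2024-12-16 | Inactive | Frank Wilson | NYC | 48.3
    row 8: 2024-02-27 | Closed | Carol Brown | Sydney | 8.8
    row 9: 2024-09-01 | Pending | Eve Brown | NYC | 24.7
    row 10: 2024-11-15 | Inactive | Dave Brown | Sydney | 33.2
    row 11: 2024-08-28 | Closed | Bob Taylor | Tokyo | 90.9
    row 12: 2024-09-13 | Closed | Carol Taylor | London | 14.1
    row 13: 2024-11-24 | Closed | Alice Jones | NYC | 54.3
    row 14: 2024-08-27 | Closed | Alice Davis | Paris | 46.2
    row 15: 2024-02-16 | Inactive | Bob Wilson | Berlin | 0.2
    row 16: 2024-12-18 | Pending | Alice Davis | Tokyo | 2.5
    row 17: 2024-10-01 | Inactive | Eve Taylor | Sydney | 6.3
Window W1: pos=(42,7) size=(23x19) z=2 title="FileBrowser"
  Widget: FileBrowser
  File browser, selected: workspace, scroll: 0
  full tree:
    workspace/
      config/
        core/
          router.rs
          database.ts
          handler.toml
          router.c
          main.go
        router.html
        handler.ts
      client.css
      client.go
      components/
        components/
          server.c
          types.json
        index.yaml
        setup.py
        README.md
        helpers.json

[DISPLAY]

         ┃ DataTable        ┃ FileBrowser         
         ┠──────────────────┠─────────────────────
         ┃Date      │Status ┃> [-] workspace/     
         ┃──────────┼───────┃    [+] config/      
         ┃2024-09-17│Closed ┃    client.css       
         ┃2024-03-16│Pending┃    client.go        
         ┃2024-04-15│Closed ┃    [+] components/  
         ┃2024-03-26│Closed ┃                     
         ┃2024-11-09│Pending┃                     
         ┃2024-06-04│Pending┃                     
         ┃2024-03-17│Closed ┃                     
         ┃2024-12-16│Inactiv┃                     
         ┃2024-02-27│Closed ┃                     
         ┃2024-09-01│Pending┃                     
         ┃2024-11-15│Inactiv┃                     
         ┃2024-08-28│Closed ┃                     
         ┗━━━━━━━━━━━━━━━━━━┃                     
                            ┗━━━━━━━━━━━━━━━━━━━━━
                                                  


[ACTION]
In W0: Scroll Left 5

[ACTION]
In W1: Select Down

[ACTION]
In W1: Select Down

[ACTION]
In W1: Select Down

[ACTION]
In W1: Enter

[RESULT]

         ┃ DataTable        ┃ FileBrowser         
         ┠──────────────────┠─────────────────────
         ┃Date      │Status ┃  [-] workspace/     
         ┃──────────┼───────┃    [+] config/      
         ┃2024-09-17│Closed ┃    client.css       
         ┃2024-03-16│Pending┃  > client.go        
         ┃2024-04-15│Closed ┃    [+] components/  
         ┃2024-03-26│Closed ┃                     
         ┃2024-11-09│Pending┃                     
         ┃2024-06-04│Pending┃                     
         ┃2024-03-17│Closed ┃                     
         ┃2024-12-16│Inactiv┃                     
         ┃2024-02-27│Closed ┃                     
         ┃2024-09-01│Pending┃                     
         ┃2024-11-15│Inactiv┃                     
         ┃2024-08-28│Closed ┃                     
         ┗━━━━━━━━━━━━━━━━━━┃                     
                            ┗━━━━━━━━━━━━━━━━━━━━━
                                                  


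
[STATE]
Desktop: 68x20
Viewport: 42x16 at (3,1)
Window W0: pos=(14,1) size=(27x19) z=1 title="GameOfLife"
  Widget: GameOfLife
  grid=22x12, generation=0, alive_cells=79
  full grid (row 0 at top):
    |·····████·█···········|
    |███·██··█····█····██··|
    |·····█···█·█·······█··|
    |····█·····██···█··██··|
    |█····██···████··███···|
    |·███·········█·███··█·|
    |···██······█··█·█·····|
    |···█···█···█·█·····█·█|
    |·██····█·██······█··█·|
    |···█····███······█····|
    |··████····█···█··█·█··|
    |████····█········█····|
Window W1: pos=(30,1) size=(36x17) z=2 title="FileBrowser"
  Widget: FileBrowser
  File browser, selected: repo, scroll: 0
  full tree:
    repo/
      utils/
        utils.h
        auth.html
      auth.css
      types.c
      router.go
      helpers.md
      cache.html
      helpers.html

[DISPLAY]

           ┏━━━━━━━━━━━━━━━┏━━━━━━━━━━━━━━
           ┃ GameOfLife    ┃ FileBrowser  
           ┠───────────────┠──────────────
           ┃Gen: 0         ┃> [-] repo/   
           ┃·····████·█····┃    [+] utils/
           ┃███·██··█····█·┃    auth.css  
           ┃·····█···█·█···┃    types.c   
           ┃····█·····██···┃    router.go 
           ┃█····██···████·┃    helpers.md
           ┃·███·········█·┃    cache.html
           ┃···██······█··█┃    helpers.ht
           ┃···█···█···█·█·┃              
           ┃·██····█·██····┃              
           ┃···█····███····┃              
           ┃··████····█···█┃              
           ┃████····█······┃              


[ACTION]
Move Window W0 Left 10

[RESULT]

 ┏━━━━━━━━━━━━━━━━━━━━━━━━━┏━━━━━━━━━━━━━━
 ┃ GameOfLife              ┃ FileBrowser  
 ┠─────────────────────────┠──────────────
 ┃Gen: 0                   ┃> [-] repo/   
 ┃·····████·█···········   ┃    [+] utils/
 ┃███·██··█····█····██··   ┃    auth.css  
 ┃·····█···█·█·······█··   ┃    types.c   
 ┃····█·····██···█··██··   ┃    router.go 
 ┃█····██···████··███···   ┃    helpers.md
 ┃·███·········█·███··█·   ┃    cache.html
 ┃···██······█··█·█·····   ┃    helpers.ht
 ┃···█···█···█·█·····█·█   ┃              
 ┃·██····█·██······█··█·   ┃              
 ┃···█····███······█····   ┃              
 ┃··████····█···█··█·█··   ┃              
 ┃████····█········█····   ┃              


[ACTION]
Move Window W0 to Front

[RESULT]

 ┏━━━━━━━━━━━━━━━━━━━━━━━━━┓━━━━━━━━━━━━━━
 ┃ GameOfLife              ┃ FileBrowser  
 ┠─────────────────────────┨──────────────
 ┃Gen: 0                   ┃> [-] repo/   
 ┃·····████·█···········   ┃    [+] utils/
 ┃███·██··█····█····██··   ┃    auth.css  
 ┃·····█···█·█·······█··   ┃    types.c   
 ┃····█·····██···█··██··   ┃    router.go 
 ┃█····██···████··███···   ┃    helpers.md
 ┃·███·········█·███··█·   ┃    cache.html
 ┃···██······█··█·█·····   ┃    helpers.ht
 ┃···█···█···█·█·····█·█   ┃              
 ┃·██····█·██······█··█·   ┃              
 ┃···█····███······█····   ┃              
 ┃··████····█···█··█·█··   ┃              
 ┃████····█········█····   ┃              


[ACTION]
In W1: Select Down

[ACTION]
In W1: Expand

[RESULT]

 ┏━━━━━━━━━━━━━━━━━━━━━━━━━┓━━━━━━━━━━━━━━
 ┃ GameOfLife              ┃ FileBrowser  
 ┠─────────────────────────┨──────────────
 ┃Gen: 0                   ┃  [-] repo/   
 ┃·····████·█···········   ┃  > [-] utils/
 ┃███·██··█····█····██··   ┃      utils.h 
 ┃·····█···█·█·······█··   ┃      auth.htm
 ┃····█·····██···█··██··   ┃    auth.css  
 ┃█····██···████··███···   ┃    types.c   
 ┃·███·········█·███··█·   ┃    router.go 
 ┃···██······█··█·█·····   ┃    helpers.md
 ┃···█···█···█·█·····█·█   ┃    cache.html
 ┃·██····█·██······█··█·   ┃    helpers.ht
 ┃···█····███······█····   ┃              
 ┃··████····█···█··█·█··   ┃              
 ┃████····█········█····   ┃              


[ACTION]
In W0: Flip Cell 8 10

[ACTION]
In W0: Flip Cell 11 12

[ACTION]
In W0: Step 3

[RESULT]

 ┏━━━━━━━━━━━━━━━━━━━━━━━━━┓━━━━━━━━━━━━━━
 ┃ GameOfLife              ┃ FileBrowser  
 ┠─────────────────────────┨──────────────
 ┃Gen: 3                   ┃  [-] repo/   
 ┃····███████···········   ┃  > [-] utils/
 ┃·█·█·······█·······█··   ┃      utils.h 
 ┃█··██···██·········█··   ┃      auth.htm
 ┃·█···███···██·········   ┃    auth.css  
 ┃███··██··██··█········   ┃    types.c   
 ┃·····██··█····█···█···   ┃    router.go 
 ┃····██··████··█·██··█·   ┃    helpers.md
 ┃··█·██··██···██·██·██·   ┃    cache.html
 ┃·██·█··█···██···██·██·   ┃    helpers.ht
 ┃··█····██···█···█·██··   ┃              
 ┃·········███····█·█···   ┃              
 ┃·················█····   ┃              


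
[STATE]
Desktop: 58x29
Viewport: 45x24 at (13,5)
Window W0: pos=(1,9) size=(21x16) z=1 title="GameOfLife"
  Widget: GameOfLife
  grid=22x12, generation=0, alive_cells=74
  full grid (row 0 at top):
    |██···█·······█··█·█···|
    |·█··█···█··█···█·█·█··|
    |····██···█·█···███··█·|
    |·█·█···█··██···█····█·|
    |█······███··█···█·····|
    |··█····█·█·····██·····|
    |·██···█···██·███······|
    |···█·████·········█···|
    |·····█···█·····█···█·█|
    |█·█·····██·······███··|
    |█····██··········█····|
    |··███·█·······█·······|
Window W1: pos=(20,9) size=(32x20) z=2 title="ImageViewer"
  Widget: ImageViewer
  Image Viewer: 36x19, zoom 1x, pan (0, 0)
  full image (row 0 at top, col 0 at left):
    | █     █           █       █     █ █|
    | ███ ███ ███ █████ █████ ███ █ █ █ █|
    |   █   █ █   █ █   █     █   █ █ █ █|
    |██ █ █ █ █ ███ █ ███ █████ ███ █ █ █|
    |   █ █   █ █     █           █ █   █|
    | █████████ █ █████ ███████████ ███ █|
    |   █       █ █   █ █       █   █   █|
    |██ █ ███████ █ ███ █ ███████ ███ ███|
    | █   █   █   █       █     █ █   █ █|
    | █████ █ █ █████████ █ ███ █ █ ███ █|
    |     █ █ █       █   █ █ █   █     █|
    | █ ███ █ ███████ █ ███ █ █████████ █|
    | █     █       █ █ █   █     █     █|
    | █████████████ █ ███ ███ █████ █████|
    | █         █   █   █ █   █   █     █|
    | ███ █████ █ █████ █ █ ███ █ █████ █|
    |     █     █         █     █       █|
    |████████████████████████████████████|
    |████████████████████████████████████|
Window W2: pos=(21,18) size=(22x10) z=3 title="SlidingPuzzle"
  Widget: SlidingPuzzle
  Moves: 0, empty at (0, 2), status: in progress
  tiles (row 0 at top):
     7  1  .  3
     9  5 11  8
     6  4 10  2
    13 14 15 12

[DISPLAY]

                                             
                                             
                                             
                                             
━━━━━━━┏━━━━━━━━━━━━━━━━━━━━━━━━━━━━━━┓      
       ┃ ImageViewer                  ┃      
───────┠──────────────────────────────┨      
       ┃ █     █           █       █  ┃      
·█··█·█┃ ███ ███ ███ █████ █████ ███ █┃      
···█·█·┃   █   █ █   █ █   █     █   █┃      
···███·┃██ █ █ █ █ ███ █ ███ █████ ███┃      
···█···┃   █ █   █ █     █           █┃      
█···█··┃ █████████ █ █████ ███████████┃      
···██··┃┏━━━━━━━━━━━━━━━━━━━━┓     █  ┃      
·███···┃┃ SlidingPuzzle      ┃██████ █┃      
······█┃┠────────────────────┨     █ █┃      
···█···┃┃┌────┬────┬────┬────┃ ███ █ █┃      
·····██┃┃│  7 │  1 │    │  3 ┃ █ █   █┃      
·····█·┃┃├────┼────┼────┼────┃ █ █████┃      
━━━━━━━┃┃│  9 │  5 │ 11 │  8 ┃ █     █┃      
       ┃┃├────┼────┼────┼────┃██ █████┃      
       ┃┃│  6 │  4 │ 10 │  2 ┃   █   █┃      
       ┃┗━━━━━━━━━━━━━━━━━━━━┛ ███ █ █┃      
       ┗━━━━━━━━━━━━━━━━━━━━━━━━━━━━━━┛      


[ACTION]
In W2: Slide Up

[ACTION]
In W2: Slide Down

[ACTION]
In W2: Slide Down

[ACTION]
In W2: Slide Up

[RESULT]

                                             
                                             
                                             
                                             
━━━━━━━┏━━━━━━━━━━━━━━━━━━━━━━━━━━━━━━┓      
       ┃ ImageViewer                  ┃      
───────┠──────────────────────────────┨      
       ┃ █     █           █       █  ┃      
·█··█·█┃ ███ ███ ███ █████ █████ ███ █┃      
···█·█·┃   █   █ █   █ █   █     █   █┃      
···███·┃██ █ █ █ █ ███ █ ███ █████ ███┃      
···█···┃   █ █   █ █     █           █┃      
█···█··┃ █████████ █ █████ ███████████┃      
···██··┃┏━━━━━━━━━━━━━━━━━━━━┓     █  ┃      
·███···┃┃ SlidingPuzzle      ┃██████ █┃      
······█┃┠────────────────────┨     █ █┃      
···█···┃┃┌────┬────┬────┬────┃ ███ █ █┃      
·····██┃┃│  7 │  1 │ 11 │  3 ┃ █ █   █┃      
·····█·┃┃├────┼────┼────┼────┃ █ █████┃      
━━━━━━━┃┃│  9 │  5 │    │  8 ┃ █     █┃      
       ┃┃├────┼────┼────┼────┃██ █████┃      
       ┃┃│  6 │  4 │ 10 │  2 ┃   █   █┃      
       ┃┗━━━━━━━━━━━━━━━━━━━━┛ ███ █ █┃      
       ┗━━━━━━━━━━━━━━━━━━━━━━━━━━━━━━┛      


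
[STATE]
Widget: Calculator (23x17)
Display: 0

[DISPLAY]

                      0
┌───┬───┬───┬───┐      
│ 7 │ 8 │ 9 │ ÷ │      
├───┼───┼───┼───┤      
│ 4 │ 5 │ 6 │ × │      
├───┼───┼───┼───┤      
│ 1 │ 2 │ 3 │ - │      
├───┼───┼───┼───┤      
│ 0 │ . │ = │ + │      
├───┼───┼───┼───┤      
│ C │ MC│ MR│ M+│      
└───┴───┴───┴───┘      
                       
                       
                       
                       
                       


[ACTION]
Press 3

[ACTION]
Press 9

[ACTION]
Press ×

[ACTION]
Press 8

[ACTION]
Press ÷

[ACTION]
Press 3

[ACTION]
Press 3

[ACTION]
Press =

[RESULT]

            9.454545455
┌───┬───┬───┬───┐      
│ 7 │ 8 │ 9 │ ÷ │      
├───┼───┼───┼───┤      
│ 4 │ 5 │ 6 │ × │      
├───┼───┼───┼───┤      
│ 1 │ 2 │ 3 │ - │      
├───┼───┼───┼───┤      
│ 0 │ . │ = │ + │      
├───┼───┼───┼───┤      
│ C │ MC│ MR│ M+│      
└───┴───┴───┴───┘      
                       
                       
                       
                       
                       


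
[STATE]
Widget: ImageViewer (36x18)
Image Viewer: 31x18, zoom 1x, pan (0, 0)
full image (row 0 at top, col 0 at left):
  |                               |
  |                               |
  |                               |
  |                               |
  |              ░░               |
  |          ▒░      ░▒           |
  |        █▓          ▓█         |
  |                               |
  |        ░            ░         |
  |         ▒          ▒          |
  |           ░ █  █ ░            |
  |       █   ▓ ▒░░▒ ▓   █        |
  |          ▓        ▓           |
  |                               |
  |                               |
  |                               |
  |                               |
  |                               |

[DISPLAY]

                                    
                                    
                                    
                                    
              ░░                    
          ▒░      ░▒                
        █▓          ▓█              
                                    
        ░            ░              
         ▒          ▒               
           ░ █  █ ░                 
       █   ▓ ▒░░▒ ▓   █             
          ▓        ▓                
                                    
                                    
                                    
                                    
                                    


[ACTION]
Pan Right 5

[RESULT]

                                    
                                    
                                    
                                    
         ░░                         
     ▒░      ░▒                     
   █▓          ▓█                   
                                    
   ░            ░                   
    ▒          ▒                    
      ░ █  █ ░                      
  █   ▓ ▒░░▒ ▓   █                  
     ▓        ▓                     
                                    
                                    
                                    
                                    
                                    


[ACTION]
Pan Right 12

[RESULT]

                                    
                                    
                                    
                                    
                                    
 ░▒                                 
   ▓█                               
                                    
    ░                               
   ▒                                
 ░                                  
 ▓   █                              
  ▓                                 
                                    
                                    
                                    
                                    
                                    


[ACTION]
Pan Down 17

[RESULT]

                                    
                                    
                                    
                                    
                                    
                                    
                                    
                                    
                                    
                                    
                                    
                                    
                                    
                                    
                                    
                                    
                                    
                                    


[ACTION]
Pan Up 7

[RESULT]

 ░                                  
 ▓   █                              
  ▓                                 
                                    
                                    
                                    
                                    
                                    
                                    
                                    
                                    
                                    
                                    
                                    
                                    
                                    
                                    
                                    


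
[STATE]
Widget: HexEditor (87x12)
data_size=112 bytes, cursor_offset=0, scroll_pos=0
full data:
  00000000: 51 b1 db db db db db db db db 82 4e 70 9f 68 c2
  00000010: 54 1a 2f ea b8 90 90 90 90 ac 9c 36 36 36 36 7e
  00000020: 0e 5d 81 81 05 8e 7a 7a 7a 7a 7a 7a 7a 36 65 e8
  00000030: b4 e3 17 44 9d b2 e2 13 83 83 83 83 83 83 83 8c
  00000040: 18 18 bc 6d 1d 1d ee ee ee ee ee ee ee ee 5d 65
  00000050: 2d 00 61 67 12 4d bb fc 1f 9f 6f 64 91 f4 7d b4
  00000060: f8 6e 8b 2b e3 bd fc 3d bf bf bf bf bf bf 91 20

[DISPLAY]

00000000  51 b1 db db db db db db  db db 82 4e 70 9f 68 c2  |Q..........Np.h.|         
00000010  54 1a 2f ea b8 90 90 90  90 ac 9c 36 36 36 36 7e  |T./........6666~|         
00000020  0e 5d 81 81 05 8e 7a 7a  7a 7a 7a 7a 7a 36 65 e8  |.]....zzzzzzz6e.|         
00000030  b4 e3 17 44 9d b2 e2 13  83 83 83 83 83 83 83 8c  |...D............|         
00000040  18 18 bc 6d 1d 1d ee ee  ee ee ee ee ee ee 5d 65  |...m..........]e|         
00000050  2d 00 61 67 12 4d bb fc  1f 9f 6f 64 91 f4 7d b4  |-.ag.M....od..}.|         
00000060  f8 6e 8b 2b e3 bd fc 3d  bf bf bf bf bf bf 91 20  |.n.+...=....... |         
                                                                                       
                                                                                       
                                                                                       
                                                                                       
                                                                                       


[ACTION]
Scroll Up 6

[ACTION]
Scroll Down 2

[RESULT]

00000020  0e 5d 81 81 05 8e 7a 7a  7a 7a 7a 7a 7a 36 65 e8  |.]....zzzzzzz6e.|         
00000030  b4 e3 17 44 9d b2 e2 13  83 83 83 83 83 83 83 8c  |...D............|         
00000040  18 18 bc 6d 1d 1d ee ee  ee ee ee ee ee ee 5d 65  |...m..........]e|         
00000050  2d 00 61 67 12 4d bb fc  1f 9f 6f 64 91 f4 7d b4  |-.ag.M....od..}.|         
00000060  f8 6e 8b 2b e3 bd fc 3d  bf bf bf bf bf bf 91 20  |.n.+...=....... |         
                                                                                       
                                                                                       
                                                                                       
                                                                                       
                                                                                       
                                                                                       
                                                                                       


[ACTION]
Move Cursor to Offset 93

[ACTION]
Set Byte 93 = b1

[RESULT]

00000020  0e 5d 81 81 05 8e 7a 7a  7a 7a 7a 7a 7a 36 65 e8  |.]....zzzzzzz6e.|         
00000030  b4 e3 17 44 9d b2 e2 13  83 83 83 83 83 83 83 8c  |...D............|         
00000040  18 18 bc 6d 1d 1d ee ee  ee ee ee ee ee ee 5d 65  |...m..........]e|         
00000050  2d 00 61 67 12 4d bb fc  1f 9f 6f 64 91 B1 7d b4  |-.ag.M....od..}.|         
00000060  f8 6e 8b 2b e3 bd fc 3d  bf bf bf bf bf bf 91 20  |.n.+...=....... |         
                                                                                       
                                                                                       
                                                                                       
                                                                                       
                                                                                       
                                                                                       
                                                                                       


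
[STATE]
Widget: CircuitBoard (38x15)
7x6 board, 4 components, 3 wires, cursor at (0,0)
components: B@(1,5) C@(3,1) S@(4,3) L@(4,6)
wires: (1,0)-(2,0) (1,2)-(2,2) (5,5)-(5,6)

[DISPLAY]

   0 1 2 3 4 5 6                      
0  [.]                                
                                      
1   ·       ·           B             
    │       │                         
2   ·       ·                         
                                      
3       C                             
                                      
4               S           L         
                                      
5                       · ─ ·         
Cursor: (0,0)                         
                                      
                                      


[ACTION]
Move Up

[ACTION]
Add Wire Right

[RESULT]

   0 1 2 3 4 5 6                      
0  [.]─ ·                             
                                      
1   ·       ·           B             
    │       │                         
2   ·       ·                         
                                      
3       C                             
                                      
4               S           L         
                                      
5                       · ─ ·         
Cursor: (0,0)                         
                                      
                                      


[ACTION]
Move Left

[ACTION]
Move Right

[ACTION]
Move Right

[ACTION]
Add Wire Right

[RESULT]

   0 1 2 3 4 5 6                      
0   · ─ ·  [.]─ ·                     
                                      
1   ·       ·           B             
    │       │                         
2   ·       ·                         
                                      
3       C                             
                                      
4               S           L         
                                      
5                       · ─ ·         
Cursor: (0,2)                         
                                      
                                      


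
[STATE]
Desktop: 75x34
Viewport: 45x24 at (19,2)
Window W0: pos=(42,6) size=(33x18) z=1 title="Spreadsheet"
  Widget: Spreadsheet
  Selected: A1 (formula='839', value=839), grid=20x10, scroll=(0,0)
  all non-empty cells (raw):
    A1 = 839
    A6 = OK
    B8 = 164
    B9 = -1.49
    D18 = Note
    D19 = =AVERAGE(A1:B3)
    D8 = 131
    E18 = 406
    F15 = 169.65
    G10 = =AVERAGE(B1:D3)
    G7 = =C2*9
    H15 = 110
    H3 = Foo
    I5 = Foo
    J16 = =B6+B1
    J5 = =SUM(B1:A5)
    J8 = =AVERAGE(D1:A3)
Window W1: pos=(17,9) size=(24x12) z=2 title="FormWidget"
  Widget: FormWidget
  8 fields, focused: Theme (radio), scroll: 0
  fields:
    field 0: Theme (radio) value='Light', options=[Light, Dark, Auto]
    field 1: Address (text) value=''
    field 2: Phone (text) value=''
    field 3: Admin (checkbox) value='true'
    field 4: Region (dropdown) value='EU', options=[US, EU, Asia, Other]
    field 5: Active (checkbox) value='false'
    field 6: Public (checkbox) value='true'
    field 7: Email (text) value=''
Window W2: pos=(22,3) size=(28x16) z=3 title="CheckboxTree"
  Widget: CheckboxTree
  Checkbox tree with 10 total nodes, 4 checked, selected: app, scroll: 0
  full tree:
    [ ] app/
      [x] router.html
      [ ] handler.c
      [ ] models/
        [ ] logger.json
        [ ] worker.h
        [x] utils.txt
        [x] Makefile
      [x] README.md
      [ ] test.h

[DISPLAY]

                                             
   ┏━━━━━━━━━━━━━━━━━━━━━━━━━━┓              
   ┃ CheckboxTree             ┃              
   ┠──────────────────────────┨              
   ┃>[-] app/                 ┃━━━━━━━━━━━━━━
   ┃   [x] router.html        ┃sheet         
   ┃   [ ] handler.c          ┃──────────────
━━━┃   [-] models/            ┃              
For┃     [ ] logger.json      ┃A       B     
───┃     [ ] worker.h         ┃--------------
 Th┃     [x] utils.txt        ┃[839]       0 
 Ad┃     [x] Makefile         ┃    0       0 
 Ph┃   [x] README.md          ┃    0       0 
 Ad┃   [ ] test.h             ┃    0       0 
 Re┃                          ┃    0       0 
 Ac┃                          ┃            0 
 Pu┗━━━━━━━━━━━━━━━━━━━━━━━━━━┛    0       0 
 Email:      [      ]┃ ┃  8        0     164 
━━━━━━━━━━━━━━━━━━━━━┛ ┃  9        0   -1.49 
                       ┃ 10        0       0 
                       ┃ 11        0       0 
                       ┗━━━━━━━━━━━━━━━━━━━━━
                                             
                                             


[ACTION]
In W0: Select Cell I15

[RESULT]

                                             
   ┏━━━━━━━━━━━━━━━━━━━━━━━━━━┓              
   ┃ CheckboxTree             ┃              
   ┠──────────────────────────┨              
   ┃>[-] app/                 ┃━━━━━━━━━━━━━━
   ┃   [x] router.html        ┃sheet         
   ┃   [ ] handler.c          ┃──────────────
━━━┃   [-] models/            ┃              
For┃     [ ] logger.json      ┃A       B     
───┃     [ ] worker.h         ┃--------------
 Th┃     [x] utils.txt        ┃  839       0 
 Ad┃     [x] Makefile         ┃    0       0 
 Ph┃   [x] README.md          ┃    0       0 
 Ad┃   [ ] test.h             ┃    0       0 
 Re┃                          ┃    0       0 
 Ac┃                          ┃            0 
 Pu┗━━━━━━━━━━━━━━━━━━━━━━━━━━┛    0       0 
 Email:      [      ]┃ ┃  8        0     164 
━━━━━━━━━━━━━━━━━━━━━┛ ┃  9        0   -1.49 
                       ┃ 10        0       0 
                       ┃ 11        0       0 
                       ┗━━━━━━━━━━━━━━━━━━━━━
                                             
                                             


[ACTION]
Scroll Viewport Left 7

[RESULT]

                                             
          ┏━━━━━━━━━━━━━━━━━━━━━━━━━━┓       
          ┃ CheckboxTree             ┃       
          ┠──────────────────────────┨       
          ┃>[-] app/                 ┃━━━━━━━
          ┃   [x] router.html        ┃sheet  
          ┃   [ ] handler.c          ┃───────
     ┏━━━━┃   [-] models/            ┃       
     ┃ For┃     [ ] logger.json      ┃A      
     ┠────┃     [ ] worker.h         ┃-------
     ┃> Th┃     [x] utils.txt        ┃  839  
     ┃  Ad┃     [x] Makefile         ┃    0  
     ┃  Ph┃   [x] README.md          ┃    0  
     ┃  Ad┃   [ ] test.h             ┃    0  
     ┃  Re┃                          ┃    0  
     ┃  Ac┃                          ┃       
     ┃  Pu┗━━━━━━━━━━━━━━━━━━━━━━━━━━┛    0  
     ┃  Email:      [      ]┃ ┃  8        0  
     ┗━━━━━━━━━━━━━━━━━━━━━━┛ ┃  9        0  
                              ┃ 10        0  
                              ┃ 11        0  
                              ┗━━━━━━━━━━━━━━
                                             
                                             


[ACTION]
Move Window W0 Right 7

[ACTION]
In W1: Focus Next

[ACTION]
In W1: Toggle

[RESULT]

                                             
          ┏━━━━━━━━━━━━━━━━━━━━━━━━━━┓       
          ┃ CheckboxTree             ┃       
          ┠──────────────────────────┨       
          ┃>[-] app/                 ┃━━━━━━━
          ┃   [x] router.html        ┃sheet  
          ┃   [ ] handler.c          ┃───────
     ┏━━━━┃   [-] models/            ┃       
     ┃ For┃     [ ] logger.json      ┃A      
     ┠────┃     [ ] worker.h         ┃-------
     ┃  Th┃     [x] utils.txt        ┃  839  
     ┃> Ad┃     [x] Makefile         ┃    0  
     ┃  Ph┃   [x] README.md          ┃    0  
     ┃  Ad┃   [ ] test.h             ┃    0  
     ┃  Re┃                          ┃    0  
     ┃  Ac┃                          ┃       
     ┃  Pu┗━━━━━━━━━━━━━━━━━━━━━━━━━━┛    0  
     ┃  Email:      [      ]┃ ┃  8        0  
     ┗━━━━━━━━━━━━━━━━━━━━━━┛ ┃  9        0  
                              ┃ 10        0  
                              ┃ 11        0  
                              ┗━━━━━━━━━━━━━━
                                             
                                             
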